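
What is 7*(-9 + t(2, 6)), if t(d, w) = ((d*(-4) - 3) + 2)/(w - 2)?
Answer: -315/4 ≈ -78.750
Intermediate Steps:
t(d, w) = (-1 - 4*d)/(-2 + w) (t(d, w) = ((-4*d - 3) + 2)/(-2 + w) = ((-3 - 4*d) + 2)/(-2 + w) = (-1 - 4*d)/(-2 + w))
7*(-9 + t(2, 6)) = 7*(-9 + (-1 - 4*2)/(-2 + 6)) = 7*(-9 + (-1 - 8)/4) = 7*(-9 + (¼)*(-9)) = 7*(-9 - 9/4) = 7*(-45/4) = -315/4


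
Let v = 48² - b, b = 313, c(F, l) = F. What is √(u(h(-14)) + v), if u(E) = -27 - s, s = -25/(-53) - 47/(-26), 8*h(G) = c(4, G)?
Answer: √3725079878/1378 ≈ 44.291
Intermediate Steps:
h(G) = ½ (h(G) = (⅛)*4 = ½)
s = 3141/1378 (s = -25*(-1/53) - 47*(-1/26) = 25/53 + 47/26 = 3141/1378 ≈ 2.2794)
u(E) = -40347/1378 (u(E) = -27 - 1*3141/1378 = -27 - 3141/1378 = -40347/1378)
v = 1991 (v = 48² - 1*313 = 2304 - 313 = 1991)
√(u(h(-14)) + v) = √(-40347/1378 + 1991) = √(2703251/1378) = √3725079878/1378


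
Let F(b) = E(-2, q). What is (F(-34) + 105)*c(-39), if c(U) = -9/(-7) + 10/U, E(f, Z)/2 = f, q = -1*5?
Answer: 28381/273 ≈ 103.96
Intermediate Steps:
q = -5
E(f, Z) = 2*f
c(U) = 9/7 + 10/U (c(U) = -9*(-⅐) + 10/U = 9/7 + 10/U)
F(b) = -4 (F(b) = 2*(-2) = -4)
(F(-34) + 105)*c(-39) = (-4 + 105)*(9/7 + 10/(-39)) = 101*(9/7 + 10*(-1/39)) = 101*(9/7 - 10/39) = 101*(281/273) = 28381/273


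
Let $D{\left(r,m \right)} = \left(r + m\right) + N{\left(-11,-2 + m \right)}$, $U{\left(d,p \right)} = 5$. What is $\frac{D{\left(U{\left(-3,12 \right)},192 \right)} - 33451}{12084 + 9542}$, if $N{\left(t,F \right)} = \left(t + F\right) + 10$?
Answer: $- \frac{33065}{21626} \approx -1.5289$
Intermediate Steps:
$N{\left(t,F \right)} = 10 + F + t$ ($N{\left(t,F \right)} = \left(F + t\right) + 10 = 10 + F + t$)
$D{\left(r,m \right)} = -3 + r + 2 m$ ($D{\left(r,m \right)} = \left(r + m\right) + \left(10 + \left(-2 + m\right) - 11\right) = \left(m + r\right) + \left(-3 + m\right) = -3 + r + 2 m$)
$\frac{D{\left(U{\left(-3,12 \right)},192 \right)} - 33451}{12084 + 9542} = \frac{\left(-3 + 5 + 2 \cdot 192\right) - 33451}{12084 + 9542} = \frac{\left(-3 + 5 + 384\right) - 33451}{21626} = \left(386 - 33451\right) \frac{1}{21626} = \left(-33065\right) \frac{1}{21626} = - \frac{33065}{21626}$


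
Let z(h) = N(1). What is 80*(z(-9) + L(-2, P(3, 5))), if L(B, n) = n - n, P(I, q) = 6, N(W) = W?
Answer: 80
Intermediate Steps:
z(h) = 1
L(B, n) = 0
80*(z(-9) + L(-2, P(3, 5))) = 80*(1 + 0) = 80*1 = 80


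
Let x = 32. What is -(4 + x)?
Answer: -36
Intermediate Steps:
-(4 + x) = -(4 + 32) = -1*36 = -36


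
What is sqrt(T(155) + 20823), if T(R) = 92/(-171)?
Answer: sqrt(67652179)/57 ≈ 144.30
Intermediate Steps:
T(R) = -92/171 (T(R) = 92*(-1/171) = -92/171)
sqrt(T(155) + 20823) = sqrt(-92/171 + 20823) = sqrt(3560641/171) = sqrt(67652179)/57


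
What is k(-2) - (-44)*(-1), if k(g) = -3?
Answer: -47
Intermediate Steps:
k(-2) - (-44)*(-1) = -3 - (-44)*(-1) = -3 - 11*4 = -3 - 44 = -47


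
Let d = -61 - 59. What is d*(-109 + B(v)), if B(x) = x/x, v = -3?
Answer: 12960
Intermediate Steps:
B(x) = 1
d = -120
d*(-109 + B(v)) = -120*(-109 + 1) = -120*(-108) = 12960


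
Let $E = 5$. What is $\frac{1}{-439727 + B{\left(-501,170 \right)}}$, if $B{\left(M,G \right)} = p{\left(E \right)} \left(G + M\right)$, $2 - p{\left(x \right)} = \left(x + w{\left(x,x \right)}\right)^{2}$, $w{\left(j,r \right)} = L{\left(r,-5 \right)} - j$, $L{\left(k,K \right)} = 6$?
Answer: $- \frac{1}{428473} \approx -2.3339 \cdot 10^{-6}$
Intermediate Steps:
$w{\left(j,r \right)} = 6 - j$
$p{\left(x \right)} = -34$ ($p{\left(x \right)} = 2 - \left(x - \left(-6 + x\right)\right)^{2} = 2 - 6^{2} = 2 - 36 = -34$)
$B{\left(M,G \right)} = - 34 G - 34 M$ ($B{\left(M,G \right)} = - 34 \left(G + M\right) = - 34 G - 34 M$)
$\frac{1}{-439727 + B{\left(-501,170 \right)}} = \frac{1}{-439727 - -11254} = \frac{1}{-439727 + \left(-5780 + 17034\right)} = \frac{1}{-439727 + 11254} = \frac{1}{-428473} = - \frac{1}{428473}$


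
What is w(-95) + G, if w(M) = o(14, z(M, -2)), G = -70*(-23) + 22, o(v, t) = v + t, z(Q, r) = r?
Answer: 1644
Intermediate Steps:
o(v, t) = t + v
G = 1632 (G = 1610 + 22 = 1632)
w(M) = 12 (w(M) = -2 + 14 = 12)
w(-95) + G = 12 + 1632 = 1644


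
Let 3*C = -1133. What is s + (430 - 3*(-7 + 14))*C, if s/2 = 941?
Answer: -457751/3 ≈ -1.5258e+5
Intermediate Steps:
s = 1882 (s = 2*941 = 1882)
C = -1133/3 (C = (1/3)*(-1133) = -1133/3 ≈ -377.67)
s + (430 - 3*(-7 + 14))*C = 1882 + (430 - 3*(-7 + 14))*(-1133/3) = 1882 + (430 - 3*7)*(-1133/3) = 1882 + (430 - 1*21)*(-1133/3) = 1882 + (430 - 21)*(-1133/3) = 1882 + 409*(-1133/3) = 1882 - 463397/3 = -457751/3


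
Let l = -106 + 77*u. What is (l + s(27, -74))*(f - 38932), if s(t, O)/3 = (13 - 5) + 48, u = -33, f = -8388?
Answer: 117306280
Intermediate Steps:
s(t, O) = 168 (s(t, O) = 3*((13 - 5) + 48) = 3*(8 + 48) = 3*56 = 168)
l = -2647 (l = -106 + 77*(-33) = -106 - 2541 = -2647)
(l + s(27, -74))*(f - 38932) = (-2647 + 168)*(-8388 - 38932) = -2479*(-47320) = 117306280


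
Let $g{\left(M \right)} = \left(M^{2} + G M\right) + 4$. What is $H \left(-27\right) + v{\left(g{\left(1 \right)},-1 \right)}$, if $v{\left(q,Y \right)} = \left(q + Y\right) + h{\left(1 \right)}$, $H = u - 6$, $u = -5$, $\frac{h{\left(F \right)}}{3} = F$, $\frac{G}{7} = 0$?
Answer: $304$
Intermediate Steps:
$G = 0$ ($G = 7 \cdot 0 = 0$)
$h{\left(F \right)} = 3 F$
$g{\left(M \right)} = 4 + M^{2}$ ($g{\left(M \right)} = \left(M^{2} + 0 M\right) + 4 = \left(M^{2} + 0\right) + 4 = M^{2} + 4 = 4 + M^{2}$)
$H = -11$ ($H = -5 - 6 = -11$)
$v{\left(q,Y \right)} = 3 + Y + q$ ($v{\left(q,Y \right)} = \left(q + Y\right) + 3 \cdot 1 = \left(Y + q\right) + 3 = 3 + Y + q$)
$H \left(-27\right) + v{\left(g{\left(1 \right)},-1 \right)} = \left(-11\right) \left(-27\right) + \left(3 - 1 + \left(4 + 1^{2}\right)\right) = 297 + \left(3 - 1 + \left(4 + 1\right)\right) = 297 + \left(3 - 1 + 5\right) = 297 + 7 = 304$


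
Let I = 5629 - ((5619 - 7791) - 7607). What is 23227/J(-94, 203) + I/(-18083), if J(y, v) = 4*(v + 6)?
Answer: 3804979/141284 ≈ 26.931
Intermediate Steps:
J(y, v) = 24 + 4*v (J(y, v) = 4*(6 + v) = 24 + 4*v)
I = 15408 (I = 5629 - (-2172 - 7607) = 5629 - 1*(-9779) = 5629 + 9779 = 15408)
23227/J(-94, 203) + I/(-18083) = 23227/(24 + 4*203) + 15408/(-18083) = 23227/(24 + 812) + 15408*(-1/18083) = 23227/836 - 144/169 = 3804979/141284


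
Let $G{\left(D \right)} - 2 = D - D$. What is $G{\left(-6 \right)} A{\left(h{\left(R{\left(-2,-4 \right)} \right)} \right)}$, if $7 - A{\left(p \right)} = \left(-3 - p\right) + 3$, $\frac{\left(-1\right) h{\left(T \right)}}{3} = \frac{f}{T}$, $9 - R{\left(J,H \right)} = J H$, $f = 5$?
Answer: $-16$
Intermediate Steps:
$R{\left(J,H \right)} = 9 - H J$ ($R{\left(J,H \right)} = 9 - J H = 9 - H J$)
$h{\left(T \right)} = - \frac{15}{T}$ ($h{\left(T \right)} = - 3 \frac{5}{T} = - \frac{15}{T}$)
$G{\left(D \right)} = 2$ ($G{\left(D \right)} = 2 + \left(D - D\right) = 2 + 0 = 2$)
$A{\left(p \right)} = 7 + p$ ($A{\left(p \right)} = 7 - \left(\left(-3 - p\right) + 3\right) = 7 - - p = 7 + p$)
$G{\left(-6 \right)} A{\left(h{\left(R{\left(-2,-4 \right)} \right)} \right)} = 2 \left(7 - \frac{15}{9 - \left(-4\right) \left(-2\right)}\right) = 2 \left(7 - \frac{15}{9 - 8}\right) = 2 \left(7 - \frac{15}{1}\right) = 2 \left(7 - 15\right) = 2 \left(-8\right) = -16$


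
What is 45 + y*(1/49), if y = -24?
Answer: 2181/49 ≈ 44.510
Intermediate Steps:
45 + y*(1/49) = 45 - 24/49 = 2181/49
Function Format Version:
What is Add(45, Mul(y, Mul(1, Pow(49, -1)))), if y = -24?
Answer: Rational(2181, 49) ≈ 44.510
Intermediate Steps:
Add(45, Mul(y, Mul(1, Pow(49, -1)))) = Add(45, Mul(-24, Mul(1, Pow(49, -1)))) = Add(45, Mul(-24, Mul(1, Rational(1, 49)))) = Add(45, Mul(-24, Rational(1, 49))) = Add(45, Rational(-24, 49)) = Rational(2181, 49)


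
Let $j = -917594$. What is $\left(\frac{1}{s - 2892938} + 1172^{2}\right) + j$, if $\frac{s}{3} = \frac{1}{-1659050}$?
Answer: $\frac{2188537132450219920}{4799528788903} \approx 4.5599 \cdot 10^{5}$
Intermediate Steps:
$s = - \frac{3}{1659050}$ ($s = \frac{3}{-1659050} = 3 \left(- \frac{1}{1659050}\right) = - \frac{3}{1659050} \approx -1.8083 \cdot 10^{-6}$)
$\left(\frac{1}{s - 2892938} + 1172^{2}\right) + j = \left(\frac{1}{- \frac{3}{1659050} - 2892938} + 1172^{2}\right) - 917594 = \left(\frac{1}{- \frac{4799528788903}{1659050}} + 1373584\right) - 917594 = \left(- \frac{1659050}{4799528788903} + 1373584\right) - 917594 = \frac{6592555951974879302}{4799528788903} - 917594 = \frac{2188537132450219920}{4799528788903}$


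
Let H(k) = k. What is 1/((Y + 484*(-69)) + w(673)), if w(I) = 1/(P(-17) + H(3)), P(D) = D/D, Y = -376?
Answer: -4/135087 ≈ -2.9611e-5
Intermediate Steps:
P(D) = 1
w(I) = 1/4 (w(I) = 1/(1 + 3) = 1/4)
1/((Y + 484*(-69)) + w(673)) = 1/((-376 + 484*(-69)) + 1/4) = 1/((-376 - 33396) + 1/4) = 1/(-33772 + 1/4) = 1/(-135087/4) = -4/135087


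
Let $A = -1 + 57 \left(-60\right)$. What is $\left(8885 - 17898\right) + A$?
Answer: $-12434$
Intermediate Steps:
$A = -3421$ ($A = -1 - 3420 = -3421$)
$\left(8885 - 17898\right) + A = \left(8885 - 17898\right) - 3421 = -9013 - 3421 = -12434$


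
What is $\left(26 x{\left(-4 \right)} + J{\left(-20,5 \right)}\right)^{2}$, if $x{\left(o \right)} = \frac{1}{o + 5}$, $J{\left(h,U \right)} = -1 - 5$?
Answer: $400$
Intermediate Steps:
$J{\left(h,U \right)} = -6$ ($J{\left(h,U \right)} = -1 - 5 = -6$)
$x{\left(o \right)} = \frac{1}{5 + o}$
$\left(26 x{\left(-4 \right)} + J{\left(-20,5 \right)}\right)^{2} = \left(\frac{26}{5 - 4} - 6\right)^{2} = \left(\frac{26}{1} - 6\right)^{2} = \left(26 \cdot 1 - 6\right)^{2} = \left(26 - 6\right)^{2} = 20^{2} = 400$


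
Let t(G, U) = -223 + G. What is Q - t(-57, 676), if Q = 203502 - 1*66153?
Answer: 137629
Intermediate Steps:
Q = 137349 (Q = 203502 - 66153 = 137349)
Q - t(-57, 676) = 137349 - (-223 - 57) = 137349 - 1*(-280) = 137349 + 280 = 137629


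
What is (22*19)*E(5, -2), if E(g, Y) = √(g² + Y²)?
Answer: 418*√29 ≈ 2251.0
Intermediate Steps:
E(g, Y) = √(Y² + g²)
(22*19)*E(5, -2) = (22*19)*√((-2)² + 5²) = 418*√(4 + 25) = 418*√29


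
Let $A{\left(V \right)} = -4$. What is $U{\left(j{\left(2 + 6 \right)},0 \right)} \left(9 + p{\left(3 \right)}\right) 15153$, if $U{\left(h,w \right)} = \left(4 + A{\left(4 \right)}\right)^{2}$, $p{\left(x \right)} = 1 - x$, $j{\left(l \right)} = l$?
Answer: $0$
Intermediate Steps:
$U{\left(h,w \right)} = 0$ ($U{\left(h,w \right)} = \left(4 - 4\right)^{2} = 0^{2} = 0$)
$U{\left(j{\left(2 + 6 \right)},0 \right)} \left(9 + p{\left(3 \right)}\right) 15153 = 0 \left(9 + \left(1 - 3\right)\right) 15153 = 0 \left(9 - 2\right) 15153 = 0 \cdot 7 \cdot 15153 = 0 \cdot 15153 = 0$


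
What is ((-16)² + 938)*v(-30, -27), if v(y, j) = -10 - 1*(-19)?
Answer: 10746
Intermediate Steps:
v(y, j) = 9 (v(y, j) = -10 + 19 = 9)
((-16)² + 938)*v(-30, -27) = ((-16)² + 938)*9 = (256 + 938)*9 = 1194*9 = 10746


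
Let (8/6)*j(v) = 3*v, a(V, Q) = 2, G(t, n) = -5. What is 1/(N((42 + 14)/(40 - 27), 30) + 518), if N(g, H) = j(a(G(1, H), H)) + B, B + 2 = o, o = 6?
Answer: 2/1053 ≈ 0.0018993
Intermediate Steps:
j(v) = 9*v/4 (j(v) = 3*(3*v)/4 = 9*v/4)
B = 4 (B = -2 + 6 = 4)
N(g, H) = 17/2 (N(g, H) = (9/4)*2 + 4 = 9/2 + 4 = 17/2)
1/(N((42 + 14)/(40 - 27), 30) + 518) = 1/(17/2 + 518) = 1/(1053/2) = 2/1053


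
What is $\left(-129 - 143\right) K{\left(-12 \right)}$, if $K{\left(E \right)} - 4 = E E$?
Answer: $-40256$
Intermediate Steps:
$K{\left(E \right)} = 4 + E^{2}$ ($K{\left(E \right)} = 4 + E E = 4 + E^{2}$)
$\left(-129 - 143\right) K{\left(-12 \right)} = \left(-129 - 143\right) \left(4 + \left(-12\right)^{2}\right) = - 272 \left(4 + 144\right) = \left(-272\right) 148 = -40256$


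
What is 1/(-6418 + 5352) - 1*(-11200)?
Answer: 11939199/1066 ≈ 11200.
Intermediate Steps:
1/(-6418 + 5352) - 1*(-11200) = 1/(-1066) + 11200 = -1/1066 + 11200 = 11939199/1066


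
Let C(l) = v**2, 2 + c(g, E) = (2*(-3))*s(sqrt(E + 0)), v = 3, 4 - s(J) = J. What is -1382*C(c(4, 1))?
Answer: -12438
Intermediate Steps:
s(J) = 4 - J
c(g, E) = -26 + 6*sqrt(E) (c(g, E) = -2 + (2*(-3))*(4 - sqrt(E + 0)) = -2 - 6*(4 - sqrt(E)) = -2 + (-24 + 6*sqrt(E)) = -26 + 6*sqrt(E))
C(l) = 9 (C(l) = 3**2 = 9)
-1382*C(c(4, 1)) = -1382*9 = -12438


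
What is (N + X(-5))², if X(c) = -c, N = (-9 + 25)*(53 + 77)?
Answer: 4347225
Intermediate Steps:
N = 2080 (N = 16*130 = 2080)
(N + X(-5))² = (2080 - 1*(-5))² = (2080 + 5)² = 2085² = 4347225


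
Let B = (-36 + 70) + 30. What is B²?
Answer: 4096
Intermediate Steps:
B = 64 (B = 34 + 30 = 64)
B² = 64² = 4096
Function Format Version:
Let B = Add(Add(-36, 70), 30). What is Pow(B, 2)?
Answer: 4096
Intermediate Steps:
B = 64 (B = Add(34, 30) = 64)
Pow(B, 2) = Pow(64, 2) = 4096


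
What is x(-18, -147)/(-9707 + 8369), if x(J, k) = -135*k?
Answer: -6615/446 ≈ -14.832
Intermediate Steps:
x(-18, -147)/(-9707 + 8369) = (-135*(-147))/(-9707 + 8369) = 19845/(-1338) = 19845*(-1/1338) = -6615/446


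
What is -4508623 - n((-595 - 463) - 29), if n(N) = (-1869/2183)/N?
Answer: -10698606199652/2372921 ≈ -4.5086e+6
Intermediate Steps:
n(N) = -1869/(2183*N) (n(N) = (-1869*1/2183)/N = -1869/(2183*N))
-4508623 - n((-595 - 463) - 29) = -4508623 - (-1869)/(2183*((-595 - 463) - 29)) = -4508623 - (-1869)/(2183*(-1058 - 29)) = -4508623 - (-1869)/(2183*(-1087)) = -4508623 - (-1869)*(-1)/(2183*1087) = -4508623 - 1*1869/2372921 = -4508623 - 1869/2372921 = -10698606199652/2372921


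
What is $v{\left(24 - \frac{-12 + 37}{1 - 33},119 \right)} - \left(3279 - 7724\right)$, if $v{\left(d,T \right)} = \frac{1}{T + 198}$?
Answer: $\frac{1409066}{317} \approx 4445.0$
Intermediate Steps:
$v{\left(d,T \right)} = \frac{1}{198 + T}$
$v{\left(24 - \frac{-12 + 37}{1 - 33},119 \right)} - \left(3279 - 7724\right) = \frac{1}{198 + 119} - \left(3279 - 7724\right) = \frac{1}{317} - \left(3279 - 7724\right) = \frac{1}{317} - -4445 = \frac{1}{317} + 4445 = \frac{1409066}{317}$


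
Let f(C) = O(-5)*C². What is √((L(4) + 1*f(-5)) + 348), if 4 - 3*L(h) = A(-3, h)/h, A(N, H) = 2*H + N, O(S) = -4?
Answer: √8961/6 ≈ 15.777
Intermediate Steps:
A(N, H) = N + 2*H
L(h) = 4/3 - (-3 + 2*h)/(3*h)
f(C) = -4*C²
√((L(4) + 1*f(-5)) + 348) = √(((⅔ + 1/4) + 1*(-4*(-5)²)) + 348) = √(((⅔ + ¼) + 1*(-4*25)) + 348) = √((11/12 + 1*(-100)) + 348) = √((11/12 - 100) + 348) = √(-1189/12 + 348) = √(2987/12) = √8961/6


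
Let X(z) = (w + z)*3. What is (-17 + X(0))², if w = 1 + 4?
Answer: 4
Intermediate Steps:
w = 5
X(z) = 15 + 3*z (X(z) = (5 + z)*3 = 15 + 3*z)
(-17 + X(0))² = (-17 + (15 + 3*0))² = (-17 + (15 + 0))² = (-17 + 15)² = (-2)² = 4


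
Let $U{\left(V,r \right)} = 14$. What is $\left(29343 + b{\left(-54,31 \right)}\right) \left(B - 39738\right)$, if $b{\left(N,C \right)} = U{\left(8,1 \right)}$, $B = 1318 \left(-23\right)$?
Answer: $-2056516564$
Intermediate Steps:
$B = -30314$
$b{\left(N,C \right)} = 14$
$\left(29343 + b{\left(-54,31 \right)}\right) \left(B - 39738\right) = \left(29343 + 14\right) \left(-30314 - 39738\right) = 29357 \left(-70052\right) = -2056516564$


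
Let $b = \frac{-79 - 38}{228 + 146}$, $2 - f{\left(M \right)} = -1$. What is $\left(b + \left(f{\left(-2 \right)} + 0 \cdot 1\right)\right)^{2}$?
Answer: $\frac{1010025}{139876} \approx 7.2209$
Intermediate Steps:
$f{\left(M \right)} = 3$ ($f{\left(M \right)} = 2 - -1 = 2 + 1 = 3$)
$b = - \frac{117}{374} \approx -0.31283$
$\left(b + \left(f{\left(-2 \right)} + 0 \cdot 1\right)\right)^{2} = \left(- \frac{117}{374} + \left(3 + 0 \cdot 1\right)\right)^{2} = \left(- \frac{117}{374} + \left(3 + 0\right)\right)^{2} = \left(- \frac{117}{374} + 3\right)^{2} = \left(\frac{1005}{374}\right)^{2} = \frac{1010025}{139876}$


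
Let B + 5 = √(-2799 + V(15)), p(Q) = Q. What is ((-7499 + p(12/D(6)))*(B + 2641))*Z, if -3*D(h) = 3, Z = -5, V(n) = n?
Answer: 98994980 + 150220*I*√174 ≈ 9.8995e+7 + 1.9815e+6*I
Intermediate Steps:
D(h) = -1 (D(h) = -⅓*3 = -1)
B = -5 + 4*I*√174 (B = -5 + √(-2799 + 15) = -5 + √(-2784) = -5 + 4*I*√174 ≈ -5.0 + 52.764*I)
((-7499 + p(12/D(6)))*(B + 2641))*Z = ((-7499 + 12/(-1))*((-5 + 4*I*√174) + 2641))*(-5) = ((-7499 + 12*(-1))*(2636 + 4*I*√174))*(-5) = ((-7499 - 12)*(2636 + 4*I*√174))*(-5) = -7511*(2636 + 4*I*√174)*(-5) = (-19798996 - 30044*I*√174)*(-5) = 98994980 + 150220*I*√174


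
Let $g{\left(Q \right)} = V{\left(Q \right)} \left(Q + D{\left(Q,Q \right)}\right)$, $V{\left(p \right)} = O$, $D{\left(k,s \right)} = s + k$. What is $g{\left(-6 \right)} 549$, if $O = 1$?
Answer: $-9882$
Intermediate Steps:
$D{\left(k,s \right)} = k + s$
$V{\left(p \right)} = 1$
$g{\left(Q \right)} = 3 Q$ ($g{\left(Q \right)} = 1 \left(Q + \left(Q + Q\right)\right) = 1 \left(Q + 2 Q\right) = 1 \cdot 3 Q = 3 Q$)
$g{\left(-6 \right)} 549 = 3 \left(-6\right) 549 = \left(-18\right) 549 = -9882$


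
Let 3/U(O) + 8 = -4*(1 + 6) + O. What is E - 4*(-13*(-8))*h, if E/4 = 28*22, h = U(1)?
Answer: 87488/35 ≈ 2499.7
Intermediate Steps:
U(O) = 3/(-36 + O) (U(O) = 3/(-8 + (-4*(1 + 6) + O)) = 3/(-8 + (-4*7 + O)) = 3/(-8 + (-28 + O)) = 3/(-36 + O))
h = -3/35 (h = 3/(-36 + 1) = 3/(-35) = 3*(-1/35) = -3/35 ≈ -0.085714)
E = 2464 (E = 4*(28*22) = 4*616 = 2464)
E - 4*(-13*(-8))*h = 2464 - 4*-13*(-8)*(-3/35) = 2464 - 4*104*(-3/35) = 2464 - 4*(-312)/35 = 2464 - 1*(-1248/35) = 2464 + 1248/35 = 87488/35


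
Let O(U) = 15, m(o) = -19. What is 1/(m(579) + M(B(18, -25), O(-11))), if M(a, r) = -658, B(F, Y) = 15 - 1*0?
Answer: -1/677 ≈ -0.0014771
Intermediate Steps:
B(F, Y) = 15 (B(F, Y) = 15 + 0 = 15)
1/(m(579) + M(B(18, -25), O(-11))) = 1/(-19 - 658) = 1/(-677) = -1/677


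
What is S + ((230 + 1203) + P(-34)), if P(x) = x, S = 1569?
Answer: 2968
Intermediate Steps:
S + ((230 + 1203) + P(-34)) = 1569 + ((230 + 1203) - 34) = 1569 + (1433 - 34) = 1569 + 1399 = 2968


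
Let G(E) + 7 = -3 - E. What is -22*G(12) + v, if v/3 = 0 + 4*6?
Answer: 556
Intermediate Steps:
v = 72 (v = 3*(0 + 4*6) = 3*(0 + 24) = 3*24 = 72)
G(E) = -10 - E (G(E) = -7 + (-3 - E) = -10 - E)
-22*G(12) + v = -22*(-10 - 1*12) + 72 = -22*(-10 - 12) + 72 = -22*(-22) + 72 = 484 + 72 = 556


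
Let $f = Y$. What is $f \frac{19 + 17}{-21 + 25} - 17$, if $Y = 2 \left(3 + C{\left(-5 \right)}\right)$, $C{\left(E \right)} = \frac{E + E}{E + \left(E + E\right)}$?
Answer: $49$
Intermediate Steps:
$C{\left(E \right)} = \frac{2}{3}$ ($C{\left(E \right)} = \frac{2 E}{E + 2 E} = \frac{2 E}{3 E} = 2 E \frac{1}{3 E} = \frac{2}{3}$)
$Y = \frac{22}{3}$ ($Y = 2 \left(3 + \frac{2}{3}\right) = 2 \cdot \frac{11}{3} = \frac{22}{3} \approx 7.3333$)
$f = \frac{22}{3} \approx 7.3333$
$f \frac{19 + 17}{-21 + 25} - 17 = \frac{22 \frac{19 + 17}{-21 + 25}}{3} - 17 = \frac{22 \cdot \frac{36}{4}}{3} - 17 = \frac{22 \cdot 36 \cdot \frac{1}{4}}{3} - 17 = \frac{22}{3} \cdot 9 - 17 = 66 - 17 = 49$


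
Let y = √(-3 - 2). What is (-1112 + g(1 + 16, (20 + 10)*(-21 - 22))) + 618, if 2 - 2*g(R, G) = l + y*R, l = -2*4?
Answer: -489 - 17*I*√5/2 ≈ -489.0 - 19.007*I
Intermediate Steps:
y = I*√5 (y = √(-5) = I*√5 ≈ 2.2361*I)
l = -8
g(R, G) = 5 - I*R*√5/2 (g(R, G) = 1 - (-8 + (I*√5)*R)/2 = 1 - (-8 + I*R*√5)/2 = 1 + (4 - I*R*√5/2) = 5 - I*R*√5/2)
(-1112 + g(1 + 16, (20 + 10)*(-21 - 22))) + 618 = (-1112 + (5 - I*(1 + 16)*√5/2)) + 618 = (-1112 + (5 - ½*I*17*√5)) + 618 = (-1112 + (5 - 17*I*√5/2)) + 618 = (-1107 - 17*I*√5/2) + 618 = -489 - 17*I*√5/2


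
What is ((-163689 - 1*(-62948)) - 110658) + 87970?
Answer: -123429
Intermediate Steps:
((-163689 - 1*(-62948)) - 110658) + 87970 = ((-163689 + 62948) - 110658) + 87970 = (-100741 - 110658) + 87970 = -211399 + 87970 = -123429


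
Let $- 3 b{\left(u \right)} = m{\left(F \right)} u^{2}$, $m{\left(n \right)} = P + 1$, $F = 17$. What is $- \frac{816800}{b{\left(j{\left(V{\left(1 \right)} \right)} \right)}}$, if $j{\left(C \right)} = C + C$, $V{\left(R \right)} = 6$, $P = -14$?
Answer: $- \frac{51050}{39} \approx -1309.0$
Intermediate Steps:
$m{\left(n \right)} = -13$ ($m{\left(n \right)} = -14 + 1 = -13$)
$j{\left(C \right)} = 2 C$
$b{\left(u \right)} = \frac{13 u^{2}}{3}$ ($b{\left(u \right)} = - \frac{\left(-13\right) u^{2}}{3} = \frac{13 u^{2}}{3}$)
$- \frac{816800}{b{\left(j{\left(V{\left(1 \right)} \right)} \right)}} = - \frac{816800}{\frac{13}{3} \left(2 \cdot 6\right)^{2}} = - \frac{816800}{\frac{13}{3} \cdot 12^{2}} = - \frac{816800}{\frac{13}{3} \cdot 144} = - \frac{816800}{624} = \left(-816800\right) \frac{1}{624} = - \frac{51050}{39}$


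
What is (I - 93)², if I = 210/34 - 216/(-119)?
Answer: 102333456/14161 ≈ 7226.4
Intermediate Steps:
I = 951/119 (I = 210*(1/34) - 216*(-1/119) = 105/17 + 216/119 = 951/119 ≈ 7.9916)
(I - 93)² = (951/119 - 93)² = (-10116/119)² = 102333456/14161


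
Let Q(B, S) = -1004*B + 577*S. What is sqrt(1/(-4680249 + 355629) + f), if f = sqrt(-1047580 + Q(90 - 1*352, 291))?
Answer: sqrt(-1081155 + 23377922680500*I*sqrt(24665))/2162310 ≈ 19.815 + 19.815*I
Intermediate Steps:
f = 5*I*sqrt(24665) (f = sqrt(-1047580 + (-1004*(90 - 1*352) + 577*291)) = sqrt(-1047580 + (-1004*(90 - 352) + 167907)) = sqrt(-1047580 + (-1004*(-262) + 167907)) = sqrt(-1047580 + (263048 + 167907)) = sqrt(-1047580 + 430955) = sqrt(-616625) = 5*I*sqrt(24665) ≈ 785.25*I)
sqrt(1/(-4680249 + 355629) + f) = sqrt(1/(-4680249 + 355629) + 5*I*sqrt(24665)) = sqrt(1/(-4324620) + 5*I*sqrt(24665)) = sqrt(-1/4324620 + 5*I*sqrt(24665))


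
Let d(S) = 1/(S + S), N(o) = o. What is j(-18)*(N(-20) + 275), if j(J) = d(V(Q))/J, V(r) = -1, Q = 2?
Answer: 85/12 ≈ 7.0833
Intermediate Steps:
d(S) = 1/(2*S)
j(J) = -1/(2*J) (j(J) = ((1/2)/(-1))/J = ((1/2)*(-1))/J = -1/(2*J))
j(-18)*(N(-20) + 275) = (-1/2/(-18))*(-20 + 275) = -1/2*(-1/18)*255 = (1/36)*255 = 85/12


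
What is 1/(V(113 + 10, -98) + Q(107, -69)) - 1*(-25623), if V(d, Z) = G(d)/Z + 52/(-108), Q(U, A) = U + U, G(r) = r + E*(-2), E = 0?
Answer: 14391134973/561649 ≈ 25623.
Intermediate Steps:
G(r) = r (G(r) = r + 0*(-2) = r + 0 = r)
Q(U, A) = 2*U
V(d, Z) = -13/27 + d/Z (V(d, Z) = d/Z + 52/(-108) = d/Z + 52*(-1/108) = d/Z - 13/27 = -13/27 + d/Z)
1/(V(113 + 10, -98) + Q(107, -69)) - 1*(-25623) = 1/((-13/27 + (113 + 10)/(-98)) + 2*107) - 1*(-25623) = 1/((-13/27 + 123*(-1/98)) + 214) + 25623 = 1/((-13/27 - 123/98) + 214) + 25623 = 1/(-4595/2646 + 214) + 25623 = 1/(561649/2646) + 25623 = 2646/561649 + 25623 = 14391134973/561649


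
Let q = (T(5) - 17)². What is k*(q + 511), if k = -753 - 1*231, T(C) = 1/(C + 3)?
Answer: -6264267/8 ≈ -7.8303e+5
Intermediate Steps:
T(C) = 1/(3 + C)
q = 18225/64 (q = (1/(3 + 5) - 17)² = (1/8 - 17)² = (⅛ - 17)² = (-135/8)² = 18225/64 ≈ 284.77)
k = -984 (k = -753 - 231 = -984)
k*(q + 511) = -984*(18225/64 + 511) = -984*50929/64 = -6264267/8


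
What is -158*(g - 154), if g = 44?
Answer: 17380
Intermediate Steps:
-158*(g - 154) = -158*(44 - 154) = -158*(-110) = 17380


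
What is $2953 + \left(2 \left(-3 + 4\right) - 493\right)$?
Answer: $2462$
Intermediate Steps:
$2953 + \left(2 \left(-3 + 4\right) - 493\right) = 2953 + \left(2 \cdot 1 - 493\right) = 2953 + \left(2 - 493\right) = 2953 - 491 = 2462$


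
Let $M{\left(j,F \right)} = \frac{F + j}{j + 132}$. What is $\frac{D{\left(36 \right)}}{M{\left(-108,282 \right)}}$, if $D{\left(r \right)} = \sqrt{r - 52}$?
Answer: $\frac{16 i}{29} \approx 0.55172 i$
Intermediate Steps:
$D{\left(r \right)} = \sqrt{-52 + r}$
$M{\left(j,F \right)} = \frac{F + j}{132 + j}$
$\frac{D{\left(36 \right)}}{M{\left(-108,282 \right)}} = \frac{\sqrt{-52 + 36}}{\frac{1}{132 - 108} \left(282 - 108\right)} = \frac{\sqrt{-16}}{\frac{1}{24} \cdot 174} = \frac{4 i}{\frac{1}{24} \cdot 174} = \frac{4 i}{\frac{29}{4}} = 4 i \frac{4}{29} = \frac{16 i}{29}$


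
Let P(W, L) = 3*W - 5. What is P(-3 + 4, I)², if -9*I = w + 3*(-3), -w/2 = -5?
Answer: 4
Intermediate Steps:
w = 10 (w = -2*(-5) = 10)
I = -⅑ (I = -(10 + 3*(-3))/9 = -(10 - 9)/9 = -⅑*1 = -⅑ ≈ -0.11111)
P(W, L) = -5 + 3*W
P(-3 + 4, I)² = (-5 + 3*(-3 + 4))² = (-5 + 3*1)² = (-5 + 3)² = (-2)² = 4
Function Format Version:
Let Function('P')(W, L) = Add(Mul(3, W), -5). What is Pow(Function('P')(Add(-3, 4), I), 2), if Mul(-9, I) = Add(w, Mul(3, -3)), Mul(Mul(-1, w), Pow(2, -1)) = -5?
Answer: 4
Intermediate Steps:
w = 10 (w = Mul(-2, -5) = 10)
I = Rational(-1, 9) (I = Mul(Rational(-1, 9), Add(10, Mul(3, -3))) = Mul(Rational(-1, 9), Add(10, -9)) = Mul(Rational(-1, 9), 1) = Rational(-1, 9) ≈ -0.11111)
Function('P')(W, L) = Add(-5, Mul(3, W))
Pow(Function('P')(Add(-3, 4), I), 2) = Pow(Add(-5, Mul(3, Add(-3, 4))), 2) = Pow(Add(-5, Mul(3, 1)), 2) = Pow(Add(-5, 3), 2) = Pow(-2, 2) = 4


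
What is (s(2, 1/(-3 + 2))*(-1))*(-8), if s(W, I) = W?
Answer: 16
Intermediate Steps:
(s(2, 1/(-3 + 2))*(-1))*(-8) = (2*(-1))*(-8) = -2*(-8) = 16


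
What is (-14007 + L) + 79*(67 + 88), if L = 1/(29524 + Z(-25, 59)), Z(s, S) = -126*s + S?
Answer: -57675545/32733 ≈ -1762.0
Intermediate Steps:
Z(s, S) = S - 126*s
L = 1/32733 (L = 1/(29524 + (59 - 126*(-25))) = 1/(29524 + (59 + 3150)) = 1/(29524 + 3209) = 1/32733 ≈ 3.0550e-5)
(-14007 + L) + 79*(67 + 88) = (-14007 + 1/32733) + 79*(67 + 88) = -458491130/32733 + 79*155 = -458491130/32733 + 12245 = -57675545/32733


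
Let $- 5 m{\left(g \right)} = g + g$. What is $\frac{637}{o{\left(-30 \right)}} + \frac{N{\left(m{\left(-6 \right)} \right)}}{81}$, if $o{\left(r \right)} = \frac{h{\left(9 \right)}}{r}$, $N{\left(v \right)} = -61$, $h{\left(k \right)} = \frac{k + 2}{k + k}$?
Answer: $- \frac{27863051}{891} \approx -31272.0$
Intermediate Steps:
$h{\left(k \right)} = \frac{2 + k}{2 k}$
$m{\left(g \right)} = - \frac{2 g}{5}$ ($m{\left(g \right)} = - \frac{g + g}{5} = - \frac{2 g}{5}$)
$o{\left(r \right)} = \frac{11}{18 r}$ ($o{\left(r \right)} = \frac{\frac{1}{2} \cdot \frac{1}{9} \left(2 + 9\right)}{r} = \frac{\frac{1}{2} \cdot \frac{1}{9} \cdot 11}{r} = \frac{11}{18 r}$)
$\frac{637}{o{\left(-30 \right)}} + \frac{N{\left(m{\left(-6 \right)} \right)}}{81} = \frac{637}{\frac{11}{18} \frac{1}{-30}} - \frac{61}{81} = \frac{637}{\frac{11}{18} \left(- \frac{1}{30}\right)} - \frac{61}{81} = \frac{637}{- \frac{11}{540}} - \frac{61}{81} = 637 \left(- \frac{540}{11}\right) - \frac{61}{81} = - \frac{343980}{11} - \frac{61}{81} = - \frac{27863051}{891}$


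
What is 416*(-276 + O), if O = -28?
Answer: -126464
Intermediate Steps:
416*(-276 + O) = 416*(-276 - 28) = 416*(-304) = -126464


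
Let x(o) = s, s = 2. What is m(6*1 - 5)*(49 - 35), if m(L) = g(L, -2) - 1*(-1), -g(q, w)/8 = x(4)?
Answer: -210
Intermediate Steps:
x(o) = 2
g(q, w) = -16 (g(q, w) = -8*2 = -16)
m(L) = -15 (m(L) = -16 - 1*(-1) = -16 + 1 = -15)
m(6*1 - 5)*(49 - 35) = -15*(49 - 35) = -15*14 = -210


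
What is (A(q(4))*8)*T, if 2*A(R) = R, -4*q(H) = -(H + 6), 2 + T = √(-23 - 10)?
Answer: -20 + 10*I*√33 ≈ -20.0 + 57.446*I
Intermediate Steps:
T = -2 + I*√33 (T = -2 + √(-23 - 10) = -2 + √(-33) = -2 + I*√33 ≈ -2.0 + 5.7446*I)
q(H) = 3/2 + H/4 (q(H) = -(-1)*(H + 6)/4 = -(-1)*(6 + H)/4 = -(-6 - H)/4 = 3/2 + H/4)
A(R) = R/2
(A(q(4))*8)*T = (((3/2 + (¼)*4)/2)*8)*(-2 + I*√33) = (((3/2 + 1)/2)*8)*(-2 + I*√33) = (((½)*(5/2))*8)*(-2 + I*√33) = ((5/4)*8)*(-2 + I*√33) = 10*(-2 + I*√33) = -20 + 10*I*√33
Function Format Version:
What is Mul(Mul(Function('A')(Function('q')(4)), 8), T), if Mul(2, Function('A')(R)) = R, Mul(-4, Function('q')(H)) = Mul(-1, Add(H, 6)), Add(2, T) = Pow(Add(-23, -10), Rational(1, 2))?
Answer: Add(-20, Mul(10, I, Pow(33, Rational(1, 2)))) ≈ Add(-20.000, Mul(57.446, I))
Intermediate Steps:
T = Add(-2, Mul(I, Pow(33, Rational(1, 2)))) (T = Add(-2, Pow(Add(-23, -10), Rational(1, 2))) = Add(-2, Pow(-33, Rational(1, 2))) = Add(-2, Mul(I, Pow(33, Rational(1, 2)))) ≈ Add(-2.0000, Mul(5.7446, I)))
Function('q')(H) = Add(Rational(3, 2), Mul(Rational(1, 4), H)) (Function('q')(H) = Mul(Rational(-1, 4), Mul(-1, Add(H, 6))) = Mul(Rational(-1, 4), Mul(-1, Add(6, H))) = Mul(Rational(-1, 4), Add(-6, Mul(-1, H))) = Add(Rational(3, 2), Mul(Rational(1, 4), H)))
Function('A')(R) = Mul(Rational(1, 2), R)
Mul(Mul(Function('A')(Function('q')(4)), 8), T) = Mul(Mul(Mul(Rational(1, 2), Add(Rational(3, 2), Mul(Rational(1, 4), 4))), 8), Add(-2, Mul(I, Pow(33, Rational(1, 2))))) = Mul(Mul(Mul(Rational(1, 2), Add(Rational(3, 2), 1)), 8), Add(-2, Mul(I, Pow(33, Rational(1, 2))))) = Mul(Mul(Mul(Rational(1, 2), Rational(5, 2)), 8), Add(-2, Mul(I, Pow(33, Rational(1, 2))))) = Mul(Mul(Rational(5, 4), 8), Add(-2, Mul(I, Pow(33, Rational(1, 2))))) = Mul(10, Add(-2, Mul(I, Pow(33, Rational(1, 2))))) = Add(-20, Mul(10, I, Pow(33, Rational(1, 2))))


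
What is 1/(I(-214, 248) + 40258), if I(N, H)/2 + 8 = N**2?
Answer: 1/131834 ≈ 7.5853e-6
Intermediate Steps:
I(N, H) = -16 + 2*N**2
1/(I(-214, 248) + 40258) = 1/((-16 + 2*(-214)**2) + 40258) = 1/((-16 + 2*45796) + 40258) = 1/((-16 + 91592) + 40258) = 1/(91576 + 40258) = 1/131834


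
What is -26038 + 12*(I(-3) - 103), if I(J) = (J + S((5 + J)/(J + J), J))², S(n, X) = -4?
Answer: -26686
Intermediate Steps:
I(J) = (-4 + J)² (I(J) = (J - 4)² = (-4 + J)²)
-26038 + 12*(I(-3) - 103) = -26038 + 12*((-4 - 3)² - 103) = -26038 + 12*((-7)² - 103) = -26038 + 12*(49 - 103) = -26038 + 12*(-54) = -26038 - 648 = -26686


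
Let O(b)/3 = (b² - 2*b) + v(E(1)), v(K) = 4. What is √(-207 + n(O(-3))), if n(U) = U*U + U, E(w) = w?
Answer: √3099 ≈ 55.669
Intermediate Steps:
O(b) = 12 - 6*b + 3*b² (O(b) = 3*((b² - 2*b) + 4) = 3*(4 + b² - 2*b) = 12 - 6*b + 3*b²)
n(U) = U + U² (n(U) = U² + U = U + U²)
√(-207 + n(O(-3))) = √(-207 + (12 - 6*(-3) + 3*(-3)²)*(1 + (12 - 6*(-3) + 3*(-3)²))) = √(-207 + (12 + 18 + 3*9)*(1 + (12 + 18 + 3*9))) = √(-207 + (12 + 18 + 27)*(1 + (12 + 18 + 27))) = √(-207 + 57*(1 + 57)) = √(-207 + 57*58) = √(-207 + 3306) = √3099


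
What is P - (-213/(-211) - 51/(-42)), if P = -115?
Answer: -346279/2954 ≈ -117.22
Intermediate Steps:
P - (-213/(-211) - 51/(-42)) = -115 - (-213/(-211) - 51/(-42)) = -115 - (-213*(-1/211) - 51*(-1/42)) = -115 - (213/211 + 17/14) = -115 - 1*6569/2954 = -115 - 6569/2954 = -346279/2954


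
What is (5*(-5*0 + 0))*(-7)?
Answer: 0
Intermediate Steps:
(5*(-5*0 + 0))*(-7) = (5*(0 + 0))*(-7) = (5*0)*(-7) = 0*(-7) = 0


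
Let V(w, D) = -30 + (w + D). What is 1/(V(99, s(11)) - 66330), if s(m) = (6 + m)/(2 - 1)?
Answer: -1/66244 ≈ -1.5096e-5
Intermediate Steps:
s(m) = 6 + m (s(m) = (6 + m)/1 = (6 + m)*1 = 6 + m)
V(w, D) = -30 + D + w (V(w, D) = -30 + (D + w) = -30 + D + w)
1/(V(99, s(11)) - 66330) = 1/((-30 + (6 + 11) + 99) - 66330) = 1/((-30 + 17 + 99) - 66330) = 1/(86 - 66330) = 1/(-66244) = -1/66244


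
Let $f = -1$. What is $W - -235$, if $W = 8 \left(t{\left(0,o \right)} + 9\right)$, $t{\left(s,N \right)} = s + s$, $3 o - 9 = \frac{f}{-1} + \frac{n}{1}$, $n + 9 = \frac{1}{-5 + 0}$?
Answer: $307$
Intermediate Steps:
$n = - \frac{46}{5}$ ($n = -9 + \frac{1}{-5 + 0} = -9 + \frac{1}{-5} = -9 - \frac{1}{5} = - \frac{46}{5} \approx -9.2$)
$o = \frac{4}{15}$ ($o = 3 + \frac{- \frac{1}{-1} - \frac{46}{5 \cdot 1}}{3} = 3 + \frac{\left(-1\right) \left(-1\right) - \frac{46}{5}}{3} = 3 + \frac{1 - \frac{46}{5}}{3} = 3 + \frac{1}{3} \left(- \frac{41}{5}\right) = 3 - \frac{41}{15} = \frac{4}{15} \approx 0.26667$)
$t{\left(s,N \right)} = 2 s$
$W = 72$ ($W = 8 \left(2 \cdot 0 + 9\right) = 8 \left(0 + 9\right) = 8 \cdot 9 = 72$)
$W - -235 = 72 - -235 = 72 + 235 = 307$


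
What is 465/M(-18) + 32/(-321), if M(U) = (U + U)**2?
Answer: 11977/46224 ≈ 0.25911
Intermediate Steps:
M(U) = 4*U**2 (M(U) = (2*U)**2 = 4*U**2)
465/M(-18) + 32/(-321) = 465/((4*(-18)**2)) + 32/(-321) = 465/((4*324)) + 32*(-1/321) = 465/1296 - 32/321 = 465*(1/1296) - 32/321 = 155/432 - 32/321 = 11977/46224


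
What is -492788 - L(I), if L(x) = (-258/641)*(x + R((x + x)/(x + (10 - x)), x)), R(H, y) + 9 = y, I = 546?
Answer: -315597694/641 ≈ -4.9235e+5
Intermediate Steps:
R(H, y) = -9 + y
L(x) = 2322/641 - 516*x/641 (L(x) = (-258/641)*(x + (-9 + x)) = (-258*1/641)*(-9 + 2*x) = -258*(-9 + 2*x)/641 = 2322/641 - 516*x/641)
-492788 - L(I) = -492788 - (2322/641 - 516/641*546) = -492788 - (2322/641 - 281736/641) = -492788 - 1*(-279414/641) = -492788 + 279414/641 = -315597694/641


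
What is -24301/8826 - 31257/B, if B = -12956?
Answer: -19484737/57174828 ≈ -0.34079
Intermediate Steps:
-24301/8826 - 31257/B = -24301/8826 - 31257/(-12956) = -24301*1/8826 - 31257*(-1/12956) = -24301/8826 + 31257/12956 = -19484737/57174828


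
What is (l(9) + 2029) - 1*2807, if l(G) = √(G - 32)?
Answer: -778 + I*√23 ≈ -778.0 + 4.7958*I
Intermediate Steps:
l(G) = √(-32 + G)
(l(9) + 2029) - 1*2807 = (√(-32 + 9) + 2029) - 1*2807 = (√(-23) + 2029) - 2807 = (I*√23 + 2029) - 2807 = (2029 + I*√23) - 2807 = -778 + I*√23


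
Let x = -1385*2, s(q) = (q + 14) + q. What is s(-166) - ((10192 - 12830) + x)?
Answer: 5090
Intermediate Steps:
s(q) = 14 + 2*q (s(q) = (14 + q) + q = 14 + 2*q)
x = -2770
s(-166) - ((10192 - 12830) + x) = (14 + 2*(-166)) - ((10192 - 12830) - 2770) = (14 - 332) - (-2638 - 2770) = -318 - 1*(-5408) = -318 + 5408 = 5090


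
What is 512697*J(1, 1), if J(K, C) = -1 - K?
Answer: -1025394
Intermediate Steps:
512697*J(1, 1) = 512697*(-1 - 1*1) = 512697*(-1 - 1) = 512697*(-2) = -1025394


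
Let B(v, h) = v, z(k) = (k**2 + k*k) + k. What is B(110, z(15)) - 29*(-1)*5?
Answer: 255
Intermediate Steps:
z(k) = k + 2*k**2 (z(k) = (k**2 + k**2) + k = 2*k**2 + k = k + 2*k**2)
B(110, z(15)) - 29*(-1)*5 = 110 - 29*(-1)*5 = 110 + 29*5 = 110 + 145 = 255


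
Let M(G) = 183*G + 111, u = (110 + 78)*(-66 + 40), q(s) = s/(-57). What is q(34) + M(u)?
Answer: -50980435/57 ≈ -8.9439e+5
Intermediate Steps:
q(s) = -s/57 (q(s) = s*(-1/57) = -s/57)
u = -4888 (u = 188*(-26) = -4888)
M(G) = 111 + 183*G
q(34) + M(u) = -1/57*34 + (111 + 183*(-4888)) = -34/57 + (111 - 894504) = -34/57 - 894393 = -50980435/57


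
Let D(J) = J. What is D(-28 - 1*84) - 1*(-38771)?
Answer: 38659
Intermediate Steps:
D(-28 - 1*84) - 1*(-38771) = (-28 - 1*84) - 1*(-38771) = (-28 - 84) + 38771 = -112 + 38771 = 38659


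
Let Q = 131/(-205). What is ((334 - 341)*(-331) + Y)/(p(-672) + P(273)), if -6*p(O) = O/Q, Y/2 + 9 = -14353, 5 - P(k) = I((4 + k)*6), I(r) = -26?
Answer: 3459317/18899 ≈ 183.04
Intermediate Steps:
Q = -131/205 (Q = 131*(-1/205) = -131/205 ≈ -0.63902)
P(k) = 31 (P(k) = 5 - 1*(-26) = 5 + 26 = 31)
Y = -28724 (Y = -18 + 2*(-14353) = -18 - 28706 = -28724)
p(O) = 205*O/786 (p(O) = -O/(6*(-131/205)) = -O*(-205)/(6*131) = -(-205)*O/786 = 205*O/786)
((334 - 341)*(-331) + Y)/(p(-672) + P(273)) = ((334 - 341)*(-331) - 28724)/((205/786)*(-672) + 31) = (-7*(-331) - 28724)/(-22960/131 + 31) = (2317 - 28724)/(-18899/131) = -26407*(-131/18899) = 3459317/18899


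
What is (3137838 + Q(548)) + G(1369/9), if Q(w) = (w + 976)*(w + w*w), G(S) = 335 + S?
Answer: 4154730958/9 ≈ 4.6164e+8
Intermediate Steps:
Q(w) = (976 + w)*(w + w²)
(3137838 + Q(548)) + G(1369/9) = (3137838 + 548*(976 + 548² + 977*548)) + (335 + 1369/9) = (3137838 + 548*(976 + 300304 + 535396)) + (335 + 1369*(⅑)) = (3137838 + 548*836676) + (335 + 1369/9) = (3137838 + 458498448) + 4384/9 = 461636286 + 4384/9 = 4154730958/9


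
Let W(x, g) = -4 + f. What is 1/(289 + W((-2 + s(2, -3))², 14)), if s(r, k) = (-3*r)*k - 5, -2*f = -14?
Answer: 1/292 ≈ 0.0034247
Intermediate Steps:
f = 7 (f = -½*(-14) = 7)
s(r, k) = -5 - 3*k*r (s(r, k) = -3*k*r - 5 = -5 - 3*k*r)
W(x, g) = 3 (W(x, g) = -4 + 7 = 3)
1/(289 + W((-2 + s(2, -3))², 14)) = 1/(289 + 3) = 1/292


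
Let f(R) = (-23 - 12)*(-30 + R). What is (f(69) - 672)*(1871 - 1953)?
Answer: 167034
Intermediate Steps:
f(R) = 1050 - 35*R (f(R) = -35*(-30 + R) = 1050 - 35*R)
(f(69) - 672)*(1871 - 1953) = ((1050 - 35*69) - 672)*(1871 - 1953) = ((1050 - 2415) - 672)*(-82) = (-1365 - 672)*(-82) = -2037*(-82) = 167034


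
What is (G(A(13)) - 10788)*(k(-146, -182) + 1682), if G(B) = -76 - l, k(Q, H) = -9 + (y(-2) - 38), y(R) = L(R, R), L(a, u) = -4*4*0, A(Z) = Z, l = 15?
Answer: -17787165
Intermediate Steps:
L(a, u) = 0 (L(a, u) = -16*0 = 0)
y(R) = 0
k(Q, H) = -47 (k(Q, H) = -9 + (0 - 38) = -9 - 38 = -47)
G(B) = -91 (G(B) = -76 - 1*15 = -76 - 15 = -91)
(G(A(13)) - 10788)*(k(-146, -182) + 1682) = (-91 - 10788)*(-47 + 1682) = -10879*1635 = -17787165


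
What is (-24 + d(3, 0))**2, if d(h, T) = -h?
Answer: 729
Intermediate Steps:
(-24 + d(3, 0))**2 = (-24 - 1*3)**2 = (-24 - 3)**2 = (-27)**2 = 729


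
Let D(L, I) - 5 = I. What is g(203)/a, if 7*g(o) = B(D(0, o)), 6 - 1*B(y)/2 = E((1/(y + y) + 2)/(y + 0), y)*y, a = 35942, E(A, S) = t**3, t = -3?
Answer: 5622/125797 ≈ 0.044691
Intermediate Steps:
E(A, S) = -27 (E(A, S) = (-3)**3 = -27)
D(L, I) = 5 + I
B(y) = 12 + 54*y (B(y) = 12 - (-54)*y = 12 + 54*y)
g(o) = 282/7 + 54*o/7 (g(o) = (12 + 54*(5 + o))/7 = (12 + (270 + 54*o))/7 = (282 + 54*o)/7 = 282/7 + 54*o/7)
g(203)/a = (282/7 + (54/7)*203)/35942 = (282/7 + 1566)*(1/35942) = (11244/7)*(1/35942) = 5622/125797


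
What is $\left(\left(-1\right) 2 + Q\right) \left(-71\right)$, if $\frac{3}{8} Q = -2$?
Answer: $\frac{1562}{3} \approx 520.67$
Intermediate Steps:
$Q = - \frac{16}{3}$ ($Q = \frac{8}{3} \left(-2\right) = - \frac{16}{3} \approx -5.3333$)
$\left(\left(-1\right) 2 + Q\right) \left(-71\right) = \left(\left(-1\right) 2 - \frac{16}{3}\right) \left(-71\right) = \left(-2 - \frac{16}{3}\right) \left(-71\right) = \left(- \frac{22}{3}\right) \left(-71\right) = \frac{1562}{3}$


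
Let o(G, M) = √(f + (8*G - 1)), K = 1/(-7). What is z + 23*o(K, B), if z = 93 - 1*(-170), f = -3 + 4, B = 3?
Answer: 263 + 46*I*√14/7 ≈ 263.0 + 24.588*I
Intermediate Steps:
K = -⅐ ≈ -0.14286
f = 1
o(G, M) = 2*√2*√G (o(G, M) = √(1 + (8*G - 1)) = √(1 + (-1 + 8*G)) = √(8*G) = 2*√2*√G)
z = 263 (z = 93 + 170 = 263)
z + 23*o(K, B) = 263 + 23*(2*√2*√(-⅐)) = 263 + 23*(2*√2*(I*√7/7)) = 263 + 23*(2*I*√14/7) = 263 + 46*I*√14/7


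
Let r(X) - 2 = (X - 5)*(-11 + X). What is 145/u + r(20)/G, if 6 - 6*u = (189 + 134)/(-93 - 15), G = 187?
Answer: 17703547/181577 ≈ 97.499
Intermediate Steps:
u = 971/648 (u = 1 - (189 + 134)/(6*(-93 - 15)) = 1 - 323/(6*(-108)) = 1 - 323*(-1)/(6*108) = 1 - 1/6*(-323/108) = 1 + 323/648 = 971/648 ≈ 1.4985)
r(X) = 2 + (-11 + X)*(-5 + X) (r(X) = 2 + (X - 5)*(-11 + X) = 2 + (-5 + X)*(-11 + X) = 2 + (-11 + X)*(-5 + X))
145/u + r(20)/G = 145/(971/648) + (57 + 20**2 - 16*20)/187 = 145*(648/971) + (57 + 400 - 320)*(1/187) = 93960/971 + 137*(1/187) = 93960/971 + 137/187 = 17703547/181577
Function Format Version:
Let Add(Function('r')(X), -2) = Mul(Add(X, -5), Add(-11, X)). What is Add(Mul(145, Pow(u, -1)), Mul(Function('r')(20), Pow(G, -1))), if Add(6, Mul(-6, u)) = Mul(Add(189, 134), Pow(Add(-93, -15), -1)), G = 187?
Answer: Rational(17703547, 181577) ≈ 97.499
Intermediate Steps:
u = Rational(971, 648) (u = Add(1, Mul(Rational(-1, 6), Mul(Add(189, 134), Pow(Add(-93, -15), -1)))) = Add(1, Mul(Rational(-1, 6), Mul(323, Pow(-108, -1)))) = Add(1, Mul(Rational(-1, 6), Mul(323, Rational(-1, 108)))) = Add(1, Mul(Rational(-1, 6), Rational(-323, 108))) = Add(1, Rational(323, 648)) = Rational(971, 648) ≈ 1.4985)
Function('r')(X) = Add(2, Mul(Add(-11, X), Add(-5, X))) (Function('r')(X) = Add(2, Mul(Add(X, -5), Add(-11, X))) = Add(2, Mul(Add(-5, X), Add(-11, X))) = Add(2, Mul(Add(-11, X), Add(-5, X))))
Add(Mul(145, Pow(u, -1)), Mul(Function('r')(20), Pow(G, -1))) = Add(Mul(145, Pow(Rational(971, 648), -1)), Mul(Add(57, Pow(20, 2), Mul(-16, 20)), Pow(187, -1))) = Add(Mul(145, Rational(648, 971)), Mul(Add(57, 400, -320), Rational(1, 187))) = Add(Rational(93960, 971), Mul(137, Rational(1, 187))) = Add(Rational(93960, 971), Rational(137, 187)) = Rational(17703547, 181577)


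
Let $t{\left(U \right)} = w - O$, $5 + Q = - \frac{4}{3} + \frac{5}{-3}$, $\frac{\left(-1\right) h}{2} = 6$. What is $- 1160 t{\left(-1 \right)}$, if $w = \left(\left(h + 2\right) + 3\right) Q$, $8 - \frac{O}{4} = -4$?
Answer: $-9280$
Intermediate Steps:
$O = 48$ ($O = 32 - -16 = 32 + 16 = 48$)
$h = -12$ ($h = \left(-2\right) 6 = -12$)
$Q = -8$ ($Q = -5 + \left(- \frac{4}{3} + \frac{5}{-3}\right) = -5 + \left(\left(-4\right) \frac{1}{3} + 5 \left(- \frac{1}{3}\right)\right) = -5 - 3 = -8$)
$w = 56$ ($w = \left(\left(-12 + 2\right) + 3\right) \left(-8\right) = \left(-10 + 3\right) \left(-8\right) = \left(-7\right) \left(-8\right) = 56$)
$t{\left(U \right)} = 8$ ($t{\left(U \right)} = 56 - 48 = 8$)
$- 1160 t{\left(-1 \right)} = \left(-1160\right) 8 = -9280$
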